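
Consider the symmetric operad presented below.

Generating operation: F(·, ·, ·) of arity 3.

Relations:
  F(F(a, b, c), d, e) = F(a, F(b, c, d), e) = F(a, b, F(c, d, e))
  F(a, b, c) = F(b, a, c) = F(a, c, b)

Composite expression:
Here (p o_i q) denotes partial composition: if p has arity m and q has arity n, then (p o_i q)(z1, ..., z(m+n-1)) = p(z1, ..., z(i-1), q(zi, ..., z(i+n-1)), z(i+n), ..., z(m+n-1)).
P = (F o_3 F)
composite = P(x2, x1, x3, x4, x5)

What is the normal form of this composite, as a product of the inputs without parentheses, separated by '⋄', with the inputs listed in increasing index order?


x1 ⋄ x2 ⋄ x3 ⋄ x4 ⋄ x5

Reordering under F is free, so list the x-inputs canonically.
F(x3, x4, x5) collapses to x3 ⋄ x4 ⋄ x5
F(x2, x1, F(x3, x4, x5)) collapses to x2 ⋄ x1 ⋄ x3 ⋄ x4 ⋄ x5
reordering the factors by index: x1 ⋄ x2 ⋄ x3 ⋄ x4 ⋄ x5


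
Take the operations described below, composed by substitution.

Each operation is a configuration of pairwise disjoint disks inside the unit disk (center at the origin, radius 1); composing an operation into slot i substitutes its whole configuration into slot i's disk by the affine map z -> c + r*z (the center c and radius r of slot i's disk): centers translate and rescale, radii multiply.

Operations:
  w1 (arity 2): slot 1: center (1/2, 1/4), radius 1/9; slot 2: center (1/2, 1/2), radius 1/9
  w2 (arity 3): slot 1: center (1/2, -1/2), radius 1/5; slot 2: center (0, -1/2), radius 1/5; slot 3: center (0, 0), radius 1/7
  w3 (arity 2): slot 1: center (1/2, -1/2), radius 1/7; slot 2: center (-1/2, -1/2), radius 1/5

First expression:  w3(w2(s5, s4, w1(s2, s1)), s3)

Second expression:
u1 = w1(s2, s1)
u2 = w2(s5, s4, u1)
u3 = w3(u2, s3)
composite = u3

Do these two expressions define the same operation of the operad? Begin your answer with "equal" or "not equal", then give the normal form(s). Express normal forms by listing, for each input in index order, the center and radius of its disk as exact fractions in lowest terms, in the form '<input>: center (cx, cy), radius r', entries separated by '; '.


equal; the common form is s1: center (25/49, -24/49), radius 1/441; s2: center (25/49, -97/196), radius 1/441; s3: center (-1/2, -1/2), radius 1/5; s4: center (1/2, -4/7), radius 1/35; s5: center (4/7, -4/7), radius 1/35


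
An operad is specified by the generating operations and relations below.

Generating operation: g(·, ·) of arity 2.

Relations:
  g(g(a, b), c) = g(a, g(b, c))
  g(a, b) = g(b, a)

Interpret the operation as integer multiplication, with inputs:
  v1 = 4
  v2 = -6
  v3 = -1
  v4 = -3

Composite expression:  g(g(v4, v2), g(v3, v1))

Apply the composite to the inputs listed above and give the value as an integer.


-72

g(v4, v2) = 18
g(v3, v1) = -4
g(g(v4, v2), g(v3, v1)) = -72


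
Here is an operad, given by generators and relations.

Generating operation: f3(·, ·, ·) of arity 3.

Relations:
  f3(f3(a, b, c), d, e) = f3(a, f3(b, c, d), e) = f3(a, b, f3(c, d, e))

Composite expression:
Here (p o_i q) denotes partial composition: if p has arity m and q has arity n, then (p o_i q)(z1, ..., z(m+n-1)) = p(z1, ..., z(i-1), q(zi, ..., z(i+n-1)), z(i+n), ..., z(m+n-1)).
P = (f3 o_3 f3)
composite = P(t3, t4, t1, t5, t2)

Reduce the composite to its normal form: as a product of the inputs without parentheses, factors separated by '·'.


t3 · t4 · t1 · t5 · t2

Every regrouping of f3 is equal, so read the t-inputs in written order.
f3(t1, t5, t2) collapses to t1 · t5 · t2
f3(t3, t4, f3(t1, t5, t2)) collapses to t3 · t4 · t1 · t5 · t2


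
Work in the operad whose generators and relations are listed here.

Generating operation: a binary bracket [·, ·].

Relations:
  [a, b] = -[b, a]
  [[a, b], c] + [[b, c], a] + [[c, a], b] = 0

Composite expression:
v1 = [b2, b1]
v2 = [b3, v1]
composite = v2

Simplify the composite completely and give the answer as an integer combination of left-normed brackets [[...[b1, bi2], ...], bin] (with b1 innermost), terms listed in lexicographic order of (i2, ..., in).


Antisymmetry and Jacobi reduce to b1-anchored left-normed brackets.
Composite bracket: [b3, [b2, b1]]
Under [a, b] = ab - ba we get 4 signed associative words (2^2 = 4).
Coefficients come from the b1-initial words:
  b1b2b3 appears with sign +1, giving the term +[[b1, b2], b3]

[[b1, b2], b3]


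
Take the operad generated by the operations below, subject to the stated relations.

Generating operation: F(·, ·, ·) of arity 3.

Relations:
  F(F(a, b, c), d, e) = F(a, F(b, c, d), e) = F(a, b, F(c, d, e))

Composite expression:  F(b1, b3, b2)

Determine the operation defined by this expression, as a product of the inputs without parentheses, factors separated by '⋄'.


b1 ⋄ b3 ⋄ b2

Under associativity of F, the answer is the b's in reading order.
F(b1, b3, b2) reduces to b1 ⋄ b3 ⋄ b2


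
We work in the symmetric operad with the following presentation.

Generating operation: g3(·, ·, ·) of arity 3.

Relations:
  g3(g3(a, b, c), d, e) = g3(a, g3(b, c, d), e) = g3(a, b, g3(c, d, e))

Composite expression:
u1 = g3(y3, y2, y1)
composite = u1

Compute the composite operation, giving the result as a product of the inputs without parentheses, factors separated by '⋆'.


y3 ⋆ y2 ⋆ y1

Every regrouping of g3 is equal, so read the y-inputs in written order.
g3(y3, y2, y1) unparenthesizes to y3 ⋆ y2 ⋆ y1


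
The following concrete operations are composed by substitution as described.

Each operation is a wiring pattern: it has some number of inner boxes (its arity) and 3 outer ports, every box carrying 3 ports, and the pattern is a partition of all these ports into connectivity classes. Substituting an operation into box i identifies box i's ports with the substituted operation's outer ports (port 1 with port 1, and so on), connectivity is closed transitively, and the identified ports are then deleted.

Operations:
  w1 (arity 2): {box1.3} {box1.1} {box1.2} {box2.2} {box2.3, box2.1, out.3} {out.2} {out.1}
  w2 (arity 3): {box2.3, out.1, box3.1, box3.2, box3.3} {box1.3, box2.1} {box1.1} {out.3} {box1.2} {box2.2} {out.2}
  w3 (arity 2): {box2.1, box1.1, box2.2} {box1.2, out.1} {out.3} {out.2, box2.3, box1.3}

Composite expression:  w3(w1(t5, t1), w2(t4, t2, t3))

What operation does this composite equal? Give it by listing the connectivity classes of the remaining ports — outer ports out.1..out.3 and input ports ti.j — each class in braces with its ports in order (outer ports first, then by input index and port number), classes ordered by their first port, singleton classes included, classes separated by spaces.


{out.1} {out.2, t1.1, t1.3} {out.3} {t1.2} {t2.1, t4.3} {t2.2} {t2.3, t3.1, t3.2, t3.3} {t4.1} {t4.2} {t5.1} {t5.2} {t5.3}

Substituting into w3 glues patterns; closure does the rest.
w1 over (t5, t1) gives {out.1} {out.2} {out.3, t1.1, t1.3} {t1.2} {t5.1} {t5.2} {t5.3}, out.j being that stage's outer ports
w2 over (t4, t2, t3) gives {out.1, t2.3, t3.1, t3.2, t3.3} {out.2} {out.3} {t2.1, t4.3} {t2.2} {t4.1} {t4.2}, out.j being that stage's outer ports
w3 over (t5, t1, t4, t2, t3) gives {out.1} {out.2, t1.1, t1.3} {out.3} {t1.2} {t2.1, t4.3} {t2.2} {t2.3, t3.1, t3.2, t3.3} {t4.1} {t4.2} {t5.1} {t5.2} {t5.3}, out.j being that stage's outer ports


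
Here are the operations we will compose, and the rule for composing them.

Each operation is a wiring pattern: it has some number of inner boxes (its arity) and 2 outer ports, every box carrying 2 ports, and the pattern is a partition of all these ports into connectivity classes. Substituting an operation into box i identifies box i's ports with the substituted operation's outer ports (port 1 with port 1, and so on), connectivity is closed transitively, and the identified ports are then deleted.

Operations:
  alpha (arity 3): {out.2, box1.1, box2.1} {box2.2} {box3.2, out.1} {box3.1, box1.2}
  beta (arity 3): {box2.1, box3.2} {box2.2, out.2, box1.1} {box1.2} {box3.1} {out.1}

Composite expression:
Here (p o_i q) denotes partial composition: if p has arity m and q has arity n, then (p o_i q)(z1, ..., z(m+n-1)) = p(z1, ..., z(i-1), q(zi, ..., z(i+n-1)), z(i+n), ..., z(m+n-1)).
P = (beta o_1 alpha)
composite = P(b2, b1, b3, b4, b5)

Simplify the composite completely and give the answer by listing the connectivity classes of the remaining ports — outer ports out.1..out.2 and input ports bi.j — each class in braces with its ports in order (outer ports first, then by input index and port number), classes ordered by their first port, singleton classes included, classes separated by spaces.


{out.1} {out.2, b3.2, b4.2} {b1.1, b2.1} {b1.2} {b2.2, b3.1} {b4.1, b5.2} {b5.1}

Treat the ports identified at beta as solder joints: merge, then drop.
through alpha, on inputs (b2, b1, b3): {out.1, b3.2} {out.2, b1.1, b2.1} {b1.2} {b2.2, b3.1} (out.j = stage outer ports)
through beta, on inputs (b2, b1, b3, b4, b5): {out.1} {out.2, b3.2, b4.2} {b1.1, b2.1} {b1.2} {b2.2, b3.1} {b4.1, b5.2} {b5.1} (out.j = stage outer ports)


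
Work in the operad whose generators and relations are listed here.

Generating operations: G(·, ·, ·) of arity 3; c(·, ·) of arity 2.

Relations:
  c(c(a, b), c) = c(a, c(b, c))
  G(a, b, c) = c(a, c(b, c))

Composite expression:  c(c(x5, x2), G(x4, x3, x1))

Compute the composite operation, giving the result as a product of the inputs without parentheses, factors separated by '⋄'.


The c-tree's shape is irrelevant; the x-reading-order decides.
c(x5, x2) spells out as x5 ⋄ x2
G(x4, x3, x1) spells out as x4 ⋄ x3 ⋄ x1
c(c(x5, x2), G(x4, x3, x1)) spells out as x5 ⋄ x2 ⋄ x4 ⋄ x3 ⋄ x1

x5 ⋄ x2 ⋄ x4 ⋄ x3 ⋄ x1


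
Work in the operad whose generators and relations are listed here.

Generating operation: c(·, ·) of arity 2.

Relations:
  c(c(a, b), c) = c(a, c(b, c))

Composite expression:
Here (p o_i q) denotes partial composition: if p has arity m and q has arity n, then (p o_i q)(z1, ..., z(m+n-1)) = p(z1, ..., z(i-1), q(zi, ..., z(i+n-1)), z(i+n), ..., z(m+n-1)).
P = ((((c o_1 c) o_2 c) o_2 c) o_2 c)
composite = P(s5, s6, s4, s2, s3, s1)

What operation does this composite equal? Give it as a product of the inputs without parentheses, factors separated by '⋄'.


s5 ⋄ s6 ⋄ s4 ⋄ s2 ⋄ s3 ⋄ s1

Associativity of c dissolves the nesting; only the s-input order survives.
c(s6, s4) reduces to s6 ⋄ s4
c(c(s6, s4), s2) reduces to s6 ⋄ s4 ⋄ s2
c(c(c(s6, s4), s2), s3) reduces to s6 ⋄ s4 ⋄ s2 ⋄ s3
c(s5, c(c(c(s6, s4), s2), s3)) reduces to s5 ⋄ s6 ⋄ s4 ⋄ s2 ⋄ s3
c(c(s5, c(c(c(s6, s4), s2), s3)), s1) reduces to s5 ⋄ s6 ⋄ s4 ⋄ s2 ⋄ s3 ⋄ s1


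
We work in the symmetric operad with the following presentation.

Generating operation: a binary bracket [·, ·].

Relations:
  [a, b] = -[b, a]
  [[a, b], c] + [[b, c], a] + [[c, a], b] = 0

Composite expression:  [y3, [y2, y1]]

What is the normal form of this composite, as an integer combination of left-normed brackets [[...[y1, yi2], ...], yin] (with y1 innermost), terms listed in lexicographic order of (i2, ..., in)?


[[y1, y2], y3]

A multilinear Lie element is pinned by y1-initial words (y1 innermost).
Composite bracket: [y3, [y2, y1]]
Each bracket splits as ab - ba, giving 4 signed words (2^2 = 4).
Collect the words opening with y1:
  y1y2y3 (sign +1) contributes +[[y1, y2], y3]


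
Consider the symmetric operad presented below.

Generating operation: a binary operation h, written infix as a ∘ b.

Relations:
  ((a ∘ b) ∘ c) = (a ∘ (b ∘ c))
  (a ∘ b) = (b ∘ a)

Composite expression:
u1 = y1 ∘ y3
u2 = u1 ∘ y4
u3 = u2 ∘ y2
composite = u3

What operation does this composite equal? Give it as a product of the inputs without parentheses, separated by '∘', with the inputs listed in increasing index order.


With h associative and commutative, the y-input set is all that matters.
(y1 ∘ y3) linearizes to y1 ∘ y3
((y1 ∘ y3) ∘ y4) linearizes to y1 ∘ y3 ∘ y4
(((y1 ∘ y3) ∘ y4) ∘ y2) linearizes to y1 ∘ y3 ∘ y4 ∘ y2
commutativity sorts the factors: y1 ∘ y2 ∘ y3 ∘ y4

y1 ∘ y2 ∘ y3 ∘ y4


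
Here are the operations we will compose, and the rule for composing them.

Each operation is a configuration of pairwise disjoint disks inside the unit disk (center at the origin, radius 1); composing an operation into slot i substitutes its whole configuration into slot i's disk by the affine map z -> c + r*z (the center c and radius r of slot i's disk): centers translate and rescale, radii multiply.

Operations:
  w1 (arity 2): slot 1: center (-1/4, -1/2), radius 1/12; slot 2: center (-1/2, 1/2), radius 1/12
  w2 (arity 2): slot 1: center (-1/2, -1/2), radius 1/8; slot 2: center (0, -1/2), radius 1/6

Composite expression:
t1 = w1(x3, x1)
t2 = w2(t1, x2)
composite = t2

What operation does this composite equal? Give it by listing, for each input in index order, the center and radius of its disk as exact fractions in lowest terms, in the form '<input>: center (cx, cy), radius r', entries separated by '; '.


x1: center (-9/16, -7/16), radius 1/96; x2: center (0, -1/2), radius 1/6; x3: center (-17/32, -9/16), radius 1/96

Only the slot chain above each x matters under w2; compose those maps.
tracing x3 down its 2-map path: center (-17/32, -9/16), radius 1/96
tracing x1 down its 2-map path: center (-9/16, -7/16), radius 1/96
tracing x2 down its 1-map path: center (0, -1/2), radius 1/6


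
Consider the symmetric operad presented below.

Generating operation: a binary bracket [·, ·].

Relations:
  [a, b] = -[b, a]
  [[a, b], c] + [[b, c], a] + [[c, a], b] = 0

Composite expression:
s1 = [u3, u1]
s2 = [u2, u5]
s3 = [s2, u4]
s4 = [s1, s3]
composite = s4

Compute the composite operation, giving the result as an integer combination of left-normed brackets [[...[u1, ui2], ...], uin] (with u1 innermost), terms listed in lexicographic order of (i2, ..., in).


Expand each bracket as ab - ba; the u1-initial words give the coefficients.
Composite bracket: [[u3, u1], [[u2, u5], u4]]
Full expansion: 16 signed words from ab - ba (2^4 = 16).
Only words starting with u1 matter:
  u1u3u2u5u4 (sign -1) contributes -[[[[u1, u3], u2], u5], u4]
  u1u3u4u2u5 (sign +1) contributes +[[[[u1, u3], u4], u2], u5]
  u1u3u4u5u2 (sign -1) contributes -[[[[u1, u3], u4], u5], u2]
  u1u3u5u2u4 (sign +1) contributes +[[[[u1, u3], u5], u2], u4]

-[[[[u1, u3], u2], u5], u4] + [[[[u1, u3], u4], u2], u5] - [[[[u1, u3], u4], u5], u2] + [[[[u1, u3], u5], u2], u4]


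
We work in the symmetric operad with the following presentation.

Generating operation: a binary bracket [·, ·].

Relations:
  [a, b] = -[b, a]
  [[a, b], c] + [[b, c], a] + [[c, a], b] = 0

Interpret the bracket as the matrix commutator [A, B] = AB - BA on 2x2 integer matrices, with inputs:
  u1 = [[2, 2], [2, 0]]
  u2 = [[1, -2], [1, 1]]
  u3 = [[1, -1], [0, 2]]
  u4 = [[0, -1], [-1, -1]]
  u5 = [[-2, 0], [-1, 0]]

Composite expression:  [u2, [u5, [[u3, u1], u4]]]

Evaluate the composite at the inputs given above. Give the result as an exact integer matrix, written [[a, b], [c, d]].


[[24, 16], [8, -24]]


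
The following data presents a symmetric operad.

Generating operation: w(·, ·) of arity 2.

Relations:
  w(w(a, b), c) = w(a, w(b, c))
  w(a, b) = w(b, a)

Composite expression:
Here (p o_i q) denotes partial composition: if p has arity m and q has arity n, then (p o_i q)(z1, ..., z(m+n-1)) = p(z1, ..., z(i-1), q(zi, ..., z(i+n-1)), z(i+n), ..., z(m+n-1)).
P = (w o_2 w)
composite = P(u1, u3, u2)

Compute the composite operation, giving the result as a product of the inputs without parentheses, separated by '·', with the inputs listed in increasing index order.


u1 · u2 · u3

Shape and order are irrelevant to w; the u-input set decides.
w(u3, u2) linearizes to u3 · u2
w(u1, w(u3, u2)) linearizes to u1 · u3 · u2
the factors in increasing index order: u1 · u2 · u3


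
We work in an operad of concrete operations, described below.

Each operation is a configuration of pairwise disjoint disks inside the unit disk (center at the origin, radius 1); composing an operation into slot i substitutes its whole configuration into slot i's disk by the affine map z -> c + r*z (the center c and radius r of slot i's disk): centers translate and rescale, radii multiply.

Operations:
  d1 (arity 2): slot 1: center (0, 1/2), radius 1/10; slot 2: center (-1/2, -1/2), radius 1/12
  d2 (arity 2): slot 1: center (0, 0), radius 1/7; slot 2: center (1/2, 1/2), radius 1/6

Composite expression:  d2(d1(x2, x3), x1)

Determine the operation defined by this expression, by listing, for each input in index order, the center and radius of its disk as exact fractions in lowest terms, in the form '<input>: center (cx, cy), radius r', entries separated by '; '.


Follow each x-input down from d2: c' goes to c + r*c', radius to r*r'.
x2 passes through 2 substitutions, ending at center (0, 1/14), radius 1/70
x3 passes through 2 substitutions, ending at center (-1/14, -1/14), radius 1/84
x1 passes through 1 substitution, ending at center (1/2, 1/2), radius 1/6

x1: center (1/2, 1/2), radius 1/6; x2: center (0, 1/14), radius 1/70; x3: center (-1/14, -1/14), radius 1/84


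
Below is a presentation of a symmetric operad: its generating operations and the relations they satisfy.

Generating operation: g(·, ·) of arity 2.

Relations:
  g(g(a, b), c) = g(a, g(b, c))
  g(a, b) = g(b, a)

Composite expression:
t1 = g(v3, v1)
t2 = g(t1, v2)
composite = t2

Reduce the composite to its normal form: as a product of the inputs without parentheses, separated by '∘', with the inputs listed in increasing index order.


v1 ∘ v2 ∘ v3

With g associative and commutative, the v-input set is all that matters.
g(v3, v1) flattens to v3 ∘ v1
g(g(v3, v1), v2) flattens to v3 ∘ v1 ∘ v2
commutativity sorts the factors: v1 ∘ v2 ∘ v3


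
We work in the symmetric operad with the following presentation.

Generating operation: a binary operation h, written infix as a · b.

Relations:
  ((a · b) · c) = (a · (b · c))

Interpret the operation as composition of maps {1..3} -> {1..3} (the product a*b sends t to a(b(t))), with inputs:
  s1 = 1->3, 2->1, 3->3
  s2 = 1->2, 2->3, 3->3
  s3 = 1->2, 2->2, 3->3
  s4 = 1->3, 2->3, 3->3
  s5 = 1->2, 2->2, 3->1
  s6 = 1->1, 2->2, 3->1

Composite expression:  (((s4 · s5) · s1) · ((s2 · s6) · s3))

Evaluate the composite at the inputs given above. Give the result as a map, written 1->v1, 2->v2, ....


1->3, 2->3, 3->3

(s4 · s5) = 1->3, 2->3, 3->3
((s4 · s5) · s1) = 1->3, 2->3, 3->3
(s2 · s6) = 1->2, 2->3, 3->2
((s2 · s6) · s3) = 1->3, 2->3, 3->2
(((s4 · s5) · s1) · ((s2 · s6) · s3)) = 1->3, 2->3, 3->3


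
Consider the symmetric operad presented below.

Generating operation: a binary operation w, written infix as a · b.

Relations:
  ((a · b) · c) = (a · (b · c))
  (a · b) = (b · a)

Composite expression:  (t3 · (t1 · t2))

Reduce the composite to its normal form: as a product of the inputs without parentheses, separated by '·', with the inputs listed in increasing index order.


Reordering under w is free, so list the t-inputs canonically.
(t1 · t2) collapses to t1 · t2
(t3 · (t1 · t2)) collapses to t3 · t1 · t2
putting the inputs in ascending order: t1 · t2 · t3

t1 · t2 · t3


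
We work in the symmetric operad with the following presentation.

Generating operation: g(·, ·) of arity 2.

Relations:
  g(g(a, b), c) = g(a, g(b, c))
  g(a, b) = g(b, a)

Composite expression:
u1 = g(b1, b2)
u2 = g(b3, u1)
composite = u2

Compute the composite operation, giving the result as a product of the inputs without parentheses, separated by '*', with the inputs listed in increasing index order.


b1 * b2 * b3

Shape and order are irrelevant to g; the b-input set decides.
g(b1, b2) reduces to b1 * b2
g(b3, g(b1, b2)) reduces to b3 * b1 * b2
putting the inputs in ascending order: b1 * b2 * b3


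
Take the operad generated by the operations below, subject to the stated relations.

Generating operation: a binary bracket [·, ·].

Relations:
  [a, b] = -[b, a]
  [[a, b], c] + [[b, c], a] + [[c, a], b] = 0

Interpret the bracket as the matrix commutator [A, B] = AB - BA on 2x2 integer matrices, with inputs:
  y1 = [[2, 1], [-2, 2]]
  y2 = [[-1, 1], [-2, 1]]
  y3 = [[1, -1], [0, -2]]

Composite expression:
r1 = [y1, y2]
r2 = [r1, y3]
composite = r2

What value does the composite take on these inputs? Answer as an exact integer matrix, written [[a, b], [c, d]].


[[4, -6], [12, -4]]


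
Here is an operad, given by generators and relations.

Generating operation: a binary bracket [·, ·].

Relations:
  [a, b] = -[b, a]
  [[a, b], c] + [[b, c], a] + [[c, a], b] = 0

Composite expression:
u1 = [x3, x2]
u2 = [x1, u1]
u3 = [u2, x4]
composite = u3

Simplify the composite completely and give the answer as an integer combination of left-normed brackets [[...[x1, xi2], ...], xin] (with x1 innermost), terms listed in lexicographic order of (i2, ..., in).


-[[[x1, x2], x3], x4] + [[[x1, x3], x2], x4]

Skip Jacobi rewriting: expand, keep x1-initial words, read off terms.
Composite bracket: [[x1, [x3, x2]], x4]
Each bracket splits as ab - ba, giving 8 signed words (2^3 = 8).
Words beginning with x1 determine it all:
  sign of x1x2x3x4 is -1, so it contributes -[[[x1, x2], x3], x4]
  sign of x1x3x2x4 is +1, so it contributes +[[[x1, x3], x2], x4]


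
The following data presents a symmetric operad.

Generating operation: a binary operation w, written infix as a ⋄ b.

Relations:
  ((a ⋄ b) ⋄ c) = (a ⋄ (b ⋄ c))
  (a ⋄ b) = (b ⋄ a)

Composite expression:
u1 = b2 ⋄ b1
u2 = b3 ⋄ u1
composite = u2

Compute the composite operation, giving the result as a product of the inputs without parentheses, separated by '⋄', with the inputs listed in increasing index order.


b1 ⋄ b2 ⋄ b3


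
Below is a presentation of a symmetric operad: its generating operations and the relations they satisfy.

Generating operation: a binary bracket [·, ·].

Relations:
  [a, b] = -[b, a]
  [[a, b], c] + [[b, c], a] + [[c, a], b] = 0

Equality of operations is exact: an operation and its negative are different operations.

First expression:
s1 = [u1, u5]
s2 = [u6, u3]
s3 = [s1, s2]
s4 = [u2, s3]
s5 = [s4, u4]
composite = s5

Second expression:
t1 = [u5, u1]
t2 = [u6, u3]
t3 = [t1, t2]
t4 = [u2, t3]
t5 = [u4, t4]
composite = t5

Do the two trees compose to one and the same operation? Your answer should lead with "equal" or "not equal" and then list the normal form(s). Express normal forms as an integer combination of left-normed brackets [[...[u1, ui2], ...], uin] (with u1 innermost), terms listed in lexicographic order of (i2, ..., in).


equal; the common form is [[[[[u1, u5], u3], u6], u2], u4] - [[[[[u1, u5], u6], u3], u2], u4]

The first expression, normalized: [[[[[u1, u5], u3], u6], u2], u4] - [[[[[u1, u5], u6], u3], u2], u4]
The second expression, normalized: [[[[[u1, u5], u3], u6], u2], u4] - [[[[[u1, u5], u6], u3], u2], u4]
Identical normal forms: equal.


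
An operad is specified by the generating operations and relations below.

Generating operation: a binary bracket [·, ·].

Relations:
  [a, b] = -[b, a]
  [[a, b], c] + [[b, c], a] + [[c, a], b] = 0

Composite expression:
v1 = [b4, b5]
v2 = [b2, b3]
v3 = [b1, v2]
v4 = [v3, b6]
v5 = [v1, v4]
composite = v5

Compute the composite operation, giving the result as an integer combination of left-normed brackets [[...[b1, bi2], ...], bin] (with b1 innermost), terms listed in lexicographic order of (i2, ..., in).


A multilinear Lie element is pinned by b1-initial words (b1 innermost).
Composite bracket: [[b4, b5], [[b1, [b2, b3]], b6]]
Full expansion: 32 signed words from ab - ba (2^5 = 32).
Only words starting with b1 matter:
  from b1b2b3b6b4b5, sign -1: term -[[[[[b1, b2], b3], b6], b4], b5]
  from b1b2b3b6b5b4, sign +1: term +[[[[[b1, b2], b3], b6], b5], b4]
  from b1b3b2b6b4b5, sign +1: term +[[[[[b1, b3], b2], b6], b4], b5]
  from b1b3b2b6b5b4, sign -1: term -[[[[[b1, b3], b2], b6], b5], b4]

-[[[[[b1, b2], b3], b6], b4], b5] + [[[[[b1, b2], b3], b6], b5], b4] + [[[[[b1, b3], b2], b6], b4], b5] - [[[[[b1, b3], b2], b6], b5], b4]


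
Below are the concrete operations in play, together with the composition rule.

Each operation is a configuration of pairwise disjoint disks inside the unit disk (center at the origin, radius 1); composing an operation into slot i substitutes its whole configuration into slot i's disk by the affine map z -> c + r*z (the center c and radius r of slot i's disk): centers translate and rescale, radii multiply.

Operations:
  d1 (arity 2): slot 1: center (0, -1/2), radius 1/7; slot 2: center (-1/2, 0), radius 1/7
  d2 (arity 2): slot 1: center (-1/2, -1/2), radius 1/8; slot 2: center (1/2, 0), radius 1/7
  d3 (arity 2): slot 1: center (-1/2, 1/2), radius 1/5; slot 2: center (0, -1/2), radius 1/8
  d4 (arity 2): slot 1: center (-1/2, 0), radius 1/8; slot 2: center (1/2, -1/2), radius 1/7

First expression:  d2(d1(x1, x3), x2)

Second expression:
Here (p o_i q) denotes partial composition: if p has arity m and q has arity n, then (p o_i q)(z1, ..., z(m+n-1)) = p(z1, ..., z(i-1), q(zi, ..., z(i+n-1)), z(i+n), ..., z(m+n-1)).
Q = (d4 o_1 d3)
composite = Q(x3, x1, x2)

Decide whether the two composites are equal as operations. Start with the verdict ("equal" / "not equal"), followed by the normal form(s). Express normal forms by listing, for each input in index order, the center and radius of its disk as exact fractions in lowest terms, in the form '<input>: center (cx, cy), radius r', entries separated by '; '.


The first expression reduces to x1: center (-1/2, -9/16), radius 1/56; x2: center (1/2, 0), radius 1/7; x3: center (-9/16, -1/2), radius 1/56
The second expression reduces to x1: center (-1/2, -1/16), radius 1/64; x2: center (1/2, -1/2), radius 1/7; x3: center (-9/16, 1/16), radius 1/40
The normal forms differ: not equal.

not equal; first: x1: center (-1/2, -9/16), radius 1/56; x2: center (1/2, 0), radius 1/7; x3: center (-9/16, -1/2), radius 1/56; second: x1: center (-1/2, -1/16), radius 1/64; x2: center (1/2, -1/2), radius 1/7; x3: center (-9/16, 1/16), radius 1/40


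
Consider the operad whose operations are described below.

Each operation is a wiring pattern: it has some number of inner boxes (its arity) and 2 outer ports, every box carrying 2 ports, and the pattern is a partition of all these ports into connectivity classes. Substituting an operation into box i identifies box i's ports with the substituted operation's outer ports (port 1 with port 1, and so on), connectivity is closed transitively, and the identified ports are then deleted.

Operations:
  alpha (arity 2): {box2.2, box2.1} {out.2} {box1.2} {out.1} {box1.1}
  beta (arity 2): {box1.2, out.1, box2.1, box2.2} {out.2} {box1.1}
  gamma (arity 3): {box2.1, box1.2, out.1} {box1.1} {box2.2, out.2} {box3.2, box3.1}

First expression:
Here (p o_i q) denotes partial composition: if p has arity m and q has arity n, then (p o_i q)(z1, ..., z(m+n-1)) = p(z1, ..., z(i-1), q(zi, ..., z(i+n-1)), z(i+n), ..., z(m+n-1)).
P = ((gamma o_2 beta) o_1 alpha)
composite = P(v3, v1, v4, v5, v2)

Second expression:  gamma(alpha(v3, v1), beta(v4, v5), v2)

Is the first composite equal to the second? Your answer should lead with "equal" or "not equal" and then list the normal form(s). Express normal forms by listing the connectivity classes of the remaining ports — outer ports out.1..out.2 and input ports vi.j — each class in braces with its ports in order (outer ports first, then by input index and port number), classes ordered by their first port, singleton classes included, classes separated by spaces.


equal: each reduces to {out.1, v4.2, v5.1, v5.2} {out.2} {v1.1, v1.2} {v2.1, v2.2} {v3.1} {v3.2} {v4.1}

Reducing the first expression gives {out.1, v4.2, v5.1, v5.2} {out.2} {v1.1, v1.2} {v2.1, v2.2} {v3.1} {v3.2} {v4.1}
Reducing the second expression gives {out.1, v4.2, v5.1, v5.2} {out.2} {v1.1, v1.2} {v2.1, v2.2} {v3.1} {v3.2} {v4.1}
One common form — equal.


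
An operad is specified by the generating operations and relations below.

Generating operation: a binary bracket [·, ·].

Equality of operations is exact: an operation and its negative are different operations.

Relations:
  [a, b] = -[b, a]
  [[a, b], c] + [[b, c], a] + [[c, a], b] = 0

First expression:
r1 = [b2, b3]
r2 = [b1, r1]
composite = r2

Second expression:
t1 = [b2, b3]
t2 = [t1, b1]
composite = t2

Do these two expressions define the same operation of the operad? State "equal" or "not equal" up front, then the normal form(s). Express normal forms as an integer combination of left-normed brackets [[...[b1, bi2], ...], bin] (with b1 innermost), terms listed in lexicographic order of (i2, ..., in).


not equal; first: [[b1, b2], b3] - [[b1, b3], b2]; second: -[[b1, b2], b3] + [[b1, b3], b2]

In normal form, the first expression is [[b1, b2], b3] - [[b1, b3], b2]
In normal form, the second expression is -[[b1, b2], b3] + [[b1, b3], b2]
No match — not equal.


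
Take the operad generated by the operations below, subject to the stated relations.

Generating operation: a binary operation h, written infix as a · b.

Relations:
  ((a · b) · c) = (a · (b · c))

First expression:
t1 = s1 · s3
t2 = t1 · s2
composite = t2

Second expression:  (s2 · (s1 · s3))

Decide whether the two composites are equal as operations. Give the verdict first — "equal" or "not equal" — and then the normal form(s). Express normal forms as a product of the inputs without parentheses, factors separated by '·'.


The first expression, normalized: s1 · s3 · s2
The second expression, normalized: s2 · s1 · s3
Different reductions; not equal.

not equal; first: s1 · s3 · s2; second: s2 · s1 · s3


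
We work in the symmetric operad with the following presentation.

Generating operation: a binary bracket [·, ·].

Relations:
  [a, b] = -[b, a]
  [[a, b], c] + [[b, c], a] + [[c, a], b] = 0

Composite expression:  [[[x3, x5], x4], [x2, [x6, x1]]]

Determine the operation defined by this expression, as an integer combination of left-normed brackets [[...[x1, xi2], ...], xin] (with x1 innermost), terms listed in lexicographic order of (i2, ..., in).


-[[[[[x1, x6], x2], x3], x5], x4] + [[[[[x1, x6], x2], x4], x3], x5] - [[[[[x1, x6], x2], x4], x5], x3] + [[[[[x1, x6], x2], x5], x3], x4]

Expand each bracket as ab - ba; the x1-initial words give the coefficients.
Composite bracket: [[[x3, x5], x4], [x2, [x6, x1]]]
The bracket unfolds into 32 signed words via [a, b] = ab - ba (2^5 = 32).
The x1-initial words carry the normal form:
  word x1x6x2x3x5x4 has sign -1, contributing -[[[[[x1, x6], x2], x3], x5], x4]
  word x1x6x2x4x3x5 has sign +1, contributing +[[[[[x1, x6], x2], x4], x3], x5]
  word x1x6x2x4x5x3 has sign -1, contributing -[[[[[x1, x6], x2], x4], x5], x3]
  word x1x6x2x5x3x4 has sign +1, contributing +[[[[[x1, x6], x2], x5], x3], x4]


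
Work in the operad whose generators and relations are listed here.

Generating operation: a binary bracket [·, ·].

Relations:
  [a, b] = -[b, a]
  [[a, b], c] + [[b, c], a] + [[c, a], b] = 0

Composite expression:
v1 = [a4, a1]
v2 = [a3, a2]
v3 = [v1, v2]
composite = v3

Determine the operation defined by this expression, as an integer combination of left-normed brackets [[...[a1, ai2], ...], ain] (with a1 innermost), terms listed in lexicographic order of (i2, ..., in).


[[[a1, a4], a2], a3] - [[[a1, a4], a3], a2]

Antisymmetry and Jacobi reduce to a1-anchored left-normed brackets.
Composite bracket: [[a4, a1], [a3, a2]]
Expanding via [a, b] = ab - ba: 8 signed words (2^3 = 8).
Collect the words opening with a1:
  the word a1a4a2a3 carries sign +1 and contributes +[[[a1, a4], a2], a3]
  the word a1a4a3a2 carries sign -1 and contributes -[[[a1, a4], a3], a2]


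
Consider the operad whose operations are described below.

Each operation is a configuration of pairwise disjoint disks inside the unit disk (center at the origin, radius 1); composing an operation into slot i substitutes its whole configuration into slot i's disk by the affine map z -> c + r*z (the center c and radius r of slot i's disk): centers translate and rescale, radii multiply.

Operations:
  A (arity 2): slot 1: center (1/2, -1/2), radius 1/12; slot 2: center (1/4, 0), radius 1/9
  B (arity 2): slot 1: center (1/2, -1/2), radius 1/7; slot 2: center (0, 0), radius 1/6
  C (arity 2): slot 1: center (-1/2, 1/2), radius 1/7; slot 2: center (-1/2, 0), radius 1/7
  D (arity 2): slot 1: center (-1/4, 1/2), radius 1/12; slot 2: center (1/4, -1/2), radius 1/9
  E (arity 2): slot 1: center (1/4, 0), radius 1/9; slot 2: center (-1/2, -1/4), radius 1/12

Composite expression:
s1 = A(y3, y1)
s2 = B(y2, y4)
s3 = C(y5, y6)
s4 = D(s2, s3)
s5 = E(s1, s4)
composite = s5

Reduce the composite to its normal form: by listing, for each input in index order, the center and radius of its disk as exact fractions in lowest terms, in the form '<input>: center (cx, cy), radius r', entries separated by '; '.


y1: center (5/18, 0), radius 1/81; y2: center (-149/288, -61/288), radius 1/1008; y3: center (11/36, -1/18), radius 1/108; y4: center (-25/48, -5/24), radius 1/864; y5: center (-209/432, -31/108), radius 1/756; y6: center (-209/432, -7/24), radius 1/756

Below E, radii multiply path by path; the y-disk centers shift.
input y3: applying the 2 nested substitutions gives center (11/36, -1/18), radius 1/108
input y1: applying the 2 nested substitutions gives center (5/18, 0), radius 1/81
input y2: applying the 3 nested substitutions gives center (-149/288, -61/288), radius 1/1008
input y4: applying the 3 nested substitutions gives center (-25/48, -5/24), radius 1/864
input y5: applying the 3 nested substitutions gives center (-209/432, -31/108), radius 1/756
input y6: applying the 3 nested substitutions gives center (-209/432, -7/24), radius 1/756


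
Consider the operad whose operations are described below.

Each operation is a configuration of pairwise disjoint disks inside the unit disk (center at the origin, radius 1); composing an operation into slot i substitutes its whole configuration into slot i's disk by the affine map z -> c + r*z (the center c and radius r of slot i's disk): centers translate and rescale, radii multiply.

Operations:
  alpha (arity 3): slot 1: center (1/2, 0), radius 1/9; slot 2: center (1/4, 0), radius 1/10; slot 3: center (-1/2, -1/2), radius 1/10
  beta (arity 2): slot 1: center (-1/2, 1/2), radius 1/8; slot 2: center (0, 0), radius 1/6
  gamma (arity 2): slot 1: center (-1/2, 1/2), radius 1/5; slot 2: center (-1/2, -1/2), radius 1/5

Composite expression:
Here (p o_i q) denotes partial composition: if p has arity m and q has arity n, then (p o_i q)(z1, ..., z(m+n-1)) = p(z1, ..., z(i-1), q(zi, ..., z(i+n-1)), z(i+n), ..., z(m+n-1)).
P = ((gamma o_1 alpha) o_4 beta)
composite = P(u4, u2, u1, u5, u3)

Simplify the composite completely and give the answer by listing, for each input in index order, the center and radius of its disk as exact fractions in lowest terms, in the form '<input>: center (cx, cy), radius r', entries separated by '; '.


u1: center (-3/5, 2/5), radius 1/50; u2: center (-9/20, 1/2), radius 1/50; u3: center (-1/2, -1/2), radius 1/30; u4: center (-2/5, 1/2), radius 1/45; u5: center (-3/5, -2/5), radius 1/40

Follow each u-input down from gamma: c' goes to c + r*c', radius to r*r'.
input u4: composing its 2 substitution steps yields center (-2/5, 1/2), radius 1/45
input u2: composing its 2 substitution steps yields center (-9/20, 1/2), radius 1/50
input u1: composing its 2 substitution steps yields center (-3/5, 2/5), radius 1/50
input u5: composing its 2 substitution steps yields center (-3/5, -2/5), radius 1/40
input u3: composing its 2 substitution steps yields center (-1/2, -1/2), radius 1/30


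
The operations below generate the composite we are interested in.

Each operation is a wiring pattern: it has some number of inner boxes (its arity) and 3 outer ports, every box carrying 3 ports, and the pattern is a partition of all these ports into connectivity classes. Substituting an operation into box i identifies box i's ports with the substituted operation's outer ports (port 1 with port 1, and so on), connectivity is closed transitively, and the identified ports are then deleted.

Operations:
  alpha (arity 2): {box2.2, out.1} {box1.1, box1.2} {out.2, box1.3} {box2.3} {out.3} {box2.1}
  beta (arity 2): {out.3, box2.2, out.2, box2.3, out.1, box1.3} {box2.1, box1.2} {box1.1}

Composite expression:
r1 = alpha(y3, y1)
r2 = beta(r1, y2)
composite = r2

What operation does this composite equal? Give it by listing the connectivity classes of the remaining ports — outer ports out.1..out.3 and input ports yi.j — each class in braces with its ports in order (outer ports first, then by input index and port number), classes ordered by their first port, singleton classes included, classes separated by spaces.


{out.1, out.2, out.3, y2.2, y2.3} {y1.1} {y1.2} {y1.3} {y2.1, y3.3} {y3.1, y3.2}


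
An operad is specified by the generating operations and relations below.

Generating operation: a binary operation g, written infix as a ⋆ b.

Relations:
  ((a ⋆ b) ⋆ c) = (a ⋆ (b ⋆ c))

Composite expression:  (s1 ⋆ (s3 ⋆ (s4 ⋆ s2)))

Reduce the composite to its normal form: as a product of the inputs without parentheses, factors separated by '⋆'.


s1 ⋆ s3 ⋆ s4 ⋆ s2

Key point: g is associative — brackets drop, the s-order remains.
(s4 ⋆ s2) collapses to s4 ⋆ s2
(s3 ⋆ (s4 ⋆ s2)) collapses to s3 ⋆ s4 ⋆ s2
(s1 ⋆ (s3 ⋆ (s4 ⋆ s2))) collapses to s1 ⋆ s3 ⋆ s4 ⋆ s2


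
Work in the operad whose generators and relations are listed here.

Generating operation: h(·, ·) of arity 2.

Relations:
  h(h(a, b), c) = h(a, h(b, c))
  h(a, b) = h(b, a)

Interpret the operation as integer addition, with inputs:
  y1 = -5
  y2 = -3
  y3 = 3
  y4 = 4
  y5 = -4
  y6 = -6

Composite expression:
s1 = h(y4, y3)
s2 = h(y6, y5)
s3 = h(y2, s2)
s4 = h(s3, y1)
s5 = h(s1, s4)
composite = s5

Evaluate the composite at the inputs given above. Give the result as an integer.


-11


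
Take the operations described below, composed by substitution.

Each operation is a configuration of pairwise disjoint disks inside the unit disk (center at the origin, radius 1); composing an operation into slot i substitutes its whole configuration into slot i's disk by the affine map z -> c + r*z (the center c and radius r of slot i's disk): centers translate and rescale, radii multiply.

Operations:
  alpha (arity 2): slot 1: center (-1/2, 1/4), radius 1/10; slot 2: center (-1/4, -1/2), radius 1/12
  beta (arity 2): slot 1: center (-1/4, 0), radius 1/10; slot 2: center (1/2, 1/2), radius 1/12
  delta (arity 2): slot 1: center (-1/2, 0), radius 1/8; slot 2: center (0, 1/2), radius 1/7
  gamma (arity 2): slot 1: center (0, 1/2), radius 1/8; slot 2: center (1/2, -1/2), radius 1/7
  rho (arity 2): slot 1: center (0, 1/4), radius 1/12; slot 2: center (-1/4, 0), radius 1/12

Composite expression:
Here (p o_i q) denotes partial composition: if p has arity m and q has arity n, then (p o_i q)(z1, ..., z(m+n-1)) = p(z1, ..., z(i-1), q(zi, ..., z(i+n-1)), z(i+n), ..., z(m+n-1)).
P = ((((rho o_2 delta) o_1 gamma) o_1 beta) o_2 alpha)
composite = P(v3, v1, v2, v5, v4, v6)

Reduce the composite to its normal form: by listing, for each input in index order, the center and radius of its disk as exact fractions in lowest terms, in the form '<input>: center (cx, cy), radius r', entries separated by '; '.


Nesting under rho composes maps z -> c + r*z down each v-path.
tracing v3 down its 3-map path: center (-1/384, 7/24), radius 1/960
tracing v1 down its 4-map path: center (11/2304, 1369/4608), radius 1/11520
tracing v2 down its 4-map path: center (23/4608, 683/2304), radius 1/13824
tracing v5 down its 2-map path: center (1/24, 5/24), radius 1/84
tracing v4 down its 2-map path: center (-7/24, 0), radius 1/96
tracing v6 down its 2-map path: center (-1/4, 1/24), radius 1/84

v1: center (11/2304, 1369/4608), radius 1/11520; v2: center (23/4608, 683/2304), radius 1/13824; v3: center (-1/384, 7/24), radius 1/960; v4: center (-7/24, 0), radius 1/96; v5: center (1/24, 5/24), radius 1/84; v6: center (-1/4, 1/24), radius 1/84


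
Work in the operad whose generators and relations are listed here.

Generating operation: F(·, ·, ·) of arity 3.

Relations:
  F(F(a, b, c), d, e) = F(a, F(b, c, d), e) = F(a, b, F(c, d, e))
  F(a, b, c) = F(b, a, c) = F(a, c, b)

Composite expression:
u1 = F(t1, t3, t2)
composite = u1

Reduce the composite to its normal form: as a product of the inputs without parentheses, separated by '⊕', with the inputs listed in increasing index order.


With F associative and commutative, the t-input set is all that matters.
F(t1, t3, t2) flattens to t1 ⊕ t3 ⊕ t2
the factors in increasing index order: t1 ⊕ t2 ⊕ t3

t1 ⊕ t2 ⊕ t3
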